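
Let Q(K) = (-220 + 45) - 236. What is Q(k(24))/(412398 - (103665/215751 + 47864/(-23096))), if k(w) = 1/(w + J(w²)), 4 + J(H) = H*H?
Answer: -28444539923/28541403056656 ≈ -0.00099661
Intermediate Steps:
J(H) = -4 + H² (J(H) = -4 + H*H = -4 + H²)
k(w) = 1/(-4 + w + w⁴) (k(w) = 1/(w + (-4 + (w²)²)) = 1/(w + (-4 + w⁴)) = 1/(-4 + w + w⁴))
Q(K) = -411 (Q(K) = -175 - 236 = -411)
Q(k(24))/(412398 - (103665/215751 + 47864/(-23096))) = -411/(412398 - (103665/215751 + 47864/(-23096))) = -411/(412398 - (103665*(1/215751) + 47864*(-1/23096))) = -411/(412398 - (34555/71917 - 5983/2887)) = -411/(412398 - 1*(-330519126/207624379)) = -411/(412398 + 330519126/207624379) = -411/85624209169968/207624379 = -411*207624379/85624209169968 = -28444539923/28541403056656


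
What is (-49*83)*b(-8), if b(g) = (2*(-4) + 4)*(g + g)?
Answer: -260288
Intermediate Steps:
b(g) = -8*g (b(g) = (-8 + 4)*(2*g) = -8*g)
(-49*83)*b(-8) = (-49*83)*(-8*(-8)) = -4067*64 = -260288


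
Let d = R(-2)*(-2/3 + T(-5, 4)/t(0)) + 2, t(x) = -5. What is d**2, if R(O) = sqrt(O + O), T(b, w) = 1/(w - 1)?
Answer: 416/225 - 88*I/15 ≈ 1.8489 - 5.8667*I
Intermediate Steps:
T(b, w) = 1/(-1 + w)
R(O) = sqrt(2)*sqrt(O) (R(O) = sqrt(2*O) = sqrt(2)*sqrt(O))
d = 2 - 22*I/15 (d = (sqrt(2)*sqrt(-2))*(-2/3 + 1/((-1 + 4)*(-5))) + 2 = (sqrt(2)*(I*sqrt(2)))*(-2*1/3 - 1/5/3) + 2 = (2*I)*(-2/3 + (1/3)*(-1/5)) + 2 = (2*I)*(-2/3 - 1/15) + 2 = (2*I)*(-11/15) + 2 = -22*I/15 + 2 = 2 - 22*I/15 ≈ 2.0 - 1.4667*I)
d**2 = (2 - 22*I/15)**2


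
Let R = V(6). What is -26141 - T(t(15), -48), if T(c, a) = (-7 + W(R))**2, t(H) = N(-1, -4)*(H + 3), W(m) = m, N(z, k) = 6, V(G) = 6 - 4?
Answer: -26166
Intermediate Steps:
V(G) = 2
R = 2
t(H) = 18 + 6*H (t(H) = 6*(H + 3) = 6*(3 + H) = 18 + 6*H)
T(c, a) = 25 (T(c, a) = (-7 + 2)**2 = (-5)**2 = 25)
-26141 - T(t(15), -48) = -26141 - 1*25 = -26141 - 25 = -26166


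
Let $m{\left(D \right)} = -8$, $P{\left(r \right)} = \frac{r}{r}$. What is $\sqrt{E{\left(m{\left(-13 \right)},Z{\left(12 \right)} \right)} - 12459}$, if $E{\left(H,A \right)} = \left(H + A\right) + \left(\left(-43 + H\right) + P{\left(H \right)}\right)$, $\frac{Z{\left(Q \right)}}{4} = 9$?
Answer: $i \sqrt{12481} \approx 111.72 i$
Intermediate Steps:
$P{\left(r \right)} = 1$
$Z{\left(Q \right)} = 36$ ($Z{\left(Q \right)} = 4 \cdot 9 = 36$)
$E{\left(H,A \right)} = -42 + A + 2 H$ ($E{\left(H,A \right)} = \left(H + A\right) + \left(\left(-43 + H\right) + 1\right) = \left(A + H\right) + \left(-42 + H\right) = -42 + A + 2 H$)
$\sqrt{E{\left(m{\left(-13 \right)},Z{\left(12 \right)} \right)} - 12459} = \sqrt{\left(-42 + 36 + 2 \left(-8\right)\right) - 12459} = \sqrt{\left(-42 + 36 - 16\right) - 12459} = \sqrt{-22 - 12459} = \sqrt{-12481} = i \sqrt{12481}$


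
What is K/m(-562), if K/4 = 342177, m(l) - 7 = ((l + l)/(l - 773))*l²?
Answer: 1827225180/355018001 ≈ 5.1469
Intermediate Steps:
m(l) = 7 + 2*l³/(-773 + l) (m(l) = 7 + ((l + l)/(l - 773))*l² = 7 + ((2*l)/(-773 + l))*l² = 7 + (2*l/(-773 + l))*l² = 7 + 2*l³/(-773 + l))
K = 1368708 (K = 4*342177 = 1368708)
K/m(-562) = 1368708/(((-5411 + 2*(-562)³ + 7*(-562))/(-773 - 562))) = 1368708/(((-5411 + 2*(-177504328) - 3934)/(-1335))) = 1368708/((-(-5411 - 355008656 - 3934)/1335)) = 1368708/((-1/1335*(-355018001))) = 1368708/(355018001/1335) = 1368708*(1335/355018001) = 1827225180/355018001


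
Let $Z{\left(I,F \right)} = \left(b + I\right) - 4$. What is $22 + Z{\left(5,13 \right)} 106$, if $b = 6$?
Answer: $764$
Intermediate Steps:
$Z{\left(I,F \right)} = 2 + I$ ($Z{\left(I,F \right)} = \left(6 + I\right) - 4 = 2 + I$)
$22 + Z{\left(5,13 \right)} 106 = 22 + \left(2 + 5\right) 106 = 22 + 7 \cdot 106 = 22 + 742 = 764$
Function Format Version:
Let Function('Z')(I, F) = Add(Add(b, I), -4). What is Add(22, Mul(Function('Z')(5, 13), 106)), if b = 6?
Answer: 764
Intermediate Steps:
Function('Z')(I, F) = Add(2, I) (Function('Z')(I, F) = Add(Add(6, I), -4) = Add(2, I))
Add(22, Mul(Function('Z')(5, 13), 106)) = Add(22, Mul(Add(2, 5), 106)) = Add(22, Mul(7, 106)) = Add(22, 742) = 764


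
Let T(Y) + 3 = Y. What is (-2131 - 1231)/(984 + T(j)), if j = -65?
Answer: -1681/458 ≈ -3.6703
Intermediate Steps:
T(Y) = -3 + Y
(-2131 - 1231)/(984 + T(j)) = (-2131 - 1231)/(984 + (-3 - 65)) = -3362/(984 - 68) = -3362/916 = -3362*1/916 = -1681/458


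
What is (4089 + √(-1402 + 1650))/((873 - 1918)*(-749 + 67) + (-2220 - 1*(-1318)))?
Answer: 4089/711788 + √62/355894 ≈ 0.0057668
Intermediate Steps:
(4089 + √(-1402 + 1650))/((873 - 1918)*(-749 + 67) + (-2220 - 1*(-1318))) = (4089 + √248)/(-1045*(-682) + (-2220 + 1318)) = (4089 + 2*√62)/(712690 - 902) = (4089 + 2*√62)/711788 = (4089 + 2*√62)*(1/711788) = 4089/711788 + √62/355894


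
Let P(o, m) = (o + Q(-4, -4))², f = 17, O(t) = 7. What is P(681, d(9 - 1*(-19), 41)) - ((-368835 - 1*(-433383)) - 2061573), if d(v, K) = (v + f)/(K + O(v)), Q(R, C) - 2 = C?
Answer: 2458066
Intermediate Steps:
Q(R, C) = 2 + C
d(v, K) = (17 + v)/(7 + K) (d(v, K) = (v + 17)/(K + 7) = (17 + v)/(7 + K))
P(o, m) = (-2 + o)² (P(o, m) = (o + (2 - 4))² = (o - 2)² = (-2 + o)²)
P(681, d(9 - 1*(-19), 41)) - ((-368835 - 1*(-433383)) - 2061573) = (-2 + 681)² - ((-368835 - 1*(-433383)) - 2061573) = 679² - ((-368835 + 433383) - 2061573) = 461041 - (64548 - 2061573) = 461041 - 1*(-1997025) = 461041 + 1997025 = 2458066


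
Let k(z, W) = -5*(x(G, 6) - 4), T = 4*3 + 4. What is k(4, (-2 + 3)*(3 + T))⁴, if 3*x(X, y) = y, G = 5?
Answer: 10000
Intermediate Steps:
T = 16 (T = 12 + 4 = 16)
x(X, y) = y/3
k(z, W) = 10 (k(z, W) = -5*((⅓)*6 - 4) = -5*(2 - 4) = -5*(-2) = 10)
k(4, (-2 + 3)*(3 + T))⁴ = 10⁴ = 10000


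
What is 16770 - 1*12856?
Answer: 3914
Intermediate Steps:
16770 - 1*12856 = 16770 - 12856 = 3914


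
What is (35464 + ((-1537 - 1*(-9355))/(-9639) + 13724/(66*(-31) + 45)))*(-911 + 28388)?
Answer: 231983527980914/238119 ≈ 9.7423e+8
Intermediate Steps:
(35464 + ((-1537 - 1*(-9355))/(-9639) + 13724/(66*(-31) + 45)))*(-911 + 28388) = (35464 + ((-1537 + 9355)*(-1/9639) + 13724/(-2046 + 45)))*27477 = (35464 + (7818*(-1/9639) + 13724/(-2001)))*27477 = (35464 + (-2606/3213 + 13724*(-1/2001)))*27477 = (35464 + (-2606/3213 - 13724/2001))*27477 = (35464 - 16436606/2143071)*27477 = (75985433338/2143071)*27477 = 231983527980914/238119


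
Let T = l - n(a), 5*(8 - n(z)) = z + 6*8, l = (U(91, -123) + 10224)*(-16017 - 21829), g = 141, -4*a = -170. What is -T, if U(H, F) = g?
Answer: 3922737799/10 ≈ 3.9227e+8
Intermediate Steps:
a = 85/2 (a = -¼*(-170) = 85/2 ≈ 42.500)
U(H, F) = 141
l = -392273790 (l = (141 + 10224)*(-16017 - 21829) = 10365*(-37846) = -392273790)
n(z) = -8/5 - z/5 (n(z) = 8 - (z + 6*8)/5 = 8 - (z + 48)/5 = 8 - (48 + z)/5 = 8 + (-48/5 - z/5) = -8/5 - z/5)
T = -3922737799/10 (T = -392273790 - (-8/5 - ⅕*85/2) = -392273790 - (-8/5 - 17/2) = -392273790 - 1*(-101/10) = -392273790 + 101/10 = -3922737799/10 ≈ -3.9227e+8)
-T = -1*(-3922737799/10) = 3922737799/10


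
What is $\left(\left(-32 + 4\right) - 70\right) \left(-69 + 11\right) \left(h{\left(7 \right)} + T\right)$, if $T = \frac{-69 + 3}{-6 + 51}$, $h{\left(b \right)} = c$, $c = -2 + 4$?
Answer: $\frac{45472}{15} \approx 3031.5$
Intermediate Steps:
$c = 2$
$h{\left(b \right)} = 2$
$T = - \frac{22}{15}$ ($T = - \frac{66}{45} = \left(-66\right) \frac{1}{45} = - \frac{22}{15} \approx -1.4667$)
$\left(\left(-32 + 4\right) - 70\right) \left(-69 + 11\right) \left(h{\left(7 \right)} + T\right) = \left(\left(-32 + 4\right) - 70\right) \left(-69 + 11\right) \left(2 - \frac{22}{15}\right) = \left(-28 - 70\right) \left(-58\right) \frac{8}{15} = \left(-98\right) \left(-58\right) \frac{8}{15} = 5684 \cdot \frac{8}{15} = \frac{45472}{15}$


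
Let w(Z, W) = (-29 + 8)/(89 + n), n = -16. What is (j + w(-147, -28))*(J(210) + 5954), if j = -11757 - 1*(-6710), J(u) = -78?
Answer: -2165023952/73 ≈ -2.9658e+7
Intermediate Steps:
w(Z, W) = -21/73 (w(Z, W) = (-29 + 8)/(89 - 16) = -21/73)
j = -5047 (j = -11757 + 6710 = -5047)
(j + w(-147, -28))*(J(210) + 5954) = (-5047 - 21/73)*(-78 + 5954) = -368452/73*5876 = -2165023952/73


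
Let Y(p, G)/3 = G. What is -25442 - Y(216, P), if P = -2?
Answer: -25436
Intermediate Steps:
Y(p, G) = 3*G
-25442 - Y(216, P) = -25442 - 3*(-2) = -25442 - 1*(-6) = -25442 + 6 = -25436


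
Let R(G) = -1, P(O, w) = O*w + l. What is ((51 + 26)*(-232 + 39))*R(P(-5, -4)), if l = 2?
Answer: 14861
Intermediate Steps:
P(O, w) = 2 + O*w (P(O, w) = O*w + 2 = 2 + O*w)
((51 + 26)*(-232 + 39))*R(P(-5, -4)) = ((51 + 26)*(-232 + 39))*(-1) = (77*(-193))*(-1) = -14861*(-1) = 14861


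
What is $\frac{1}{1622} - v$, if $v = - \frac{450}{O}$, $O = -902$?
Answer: $- \frac{364499}{731522} \approx -0.49827$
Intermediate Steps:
$v = \frac{225}{451}$ ($v = - \frac{450}{-902} = \left(-450\right) \left(- \frac{1}{902}\right) = \frac{225}{451} \approx 0.49889$)
$\frac{1}{1622} - v = \frac{1}{1622} - \frac{225}{451} = - \frac{364499}{731522}$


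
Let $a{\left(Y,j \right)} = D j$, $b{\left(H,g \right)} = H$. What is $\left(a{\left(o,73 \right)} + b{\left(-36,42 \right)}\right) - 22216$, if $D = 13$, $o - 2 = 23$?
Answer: $-21303$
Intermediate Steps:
$o = 25$ ($o = 2 + 23 = 25$)
$a{\left(Y,j \right)} = 13 j$
$\left(a{\left(o,73 \right)} + b{\left(-36,42 \right)}\right) - 22216 = \left(13 \cdot 73 - 36\right) - 22216 = \left(949 - 36\right) - 22216 = 913 - 22216 = -21303$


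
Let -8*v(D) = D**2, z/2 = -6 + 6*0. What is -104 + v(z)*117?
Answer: -2210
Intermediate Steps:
z = -12 (z = 2*(-6 + 6*0) = 2*(-6 + 0) = 2*(-6) = -12)
v(D) = -D**2/8
-104 + v(z)*117 = -104 - 1/8*(-12)**2*117 = -104 - 1/8*144*117 = -104 - 18*117 = -104 - 2106 = -2210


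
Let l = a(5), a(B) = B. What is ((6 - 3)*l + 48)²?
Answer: 3969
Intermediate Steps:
l = 5
((6 - 3)*l + 48)² = ((6 - 3)*5 + 48)² = (3*5 + 48)² = (15 + 48)² = 63² = 3969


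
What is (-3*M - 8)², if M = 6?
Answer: 676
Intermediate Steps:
(-3*M - 8)² = (-3*6 - 8)² = (-18 - 8)² = (-26)² = 676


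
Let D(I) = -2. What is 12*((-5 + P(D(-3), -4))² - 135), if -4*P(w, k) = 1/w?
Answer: -21357/16 ≈ -1334.8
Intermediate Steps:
P(w, k) = -1/(4*w)
12*((-5 + P(D(-3), -4))² - 135) = 12*((-5 - ¼/(-2))² - 135) = 12*((-5 - ¼*(-½))² - 135) = 12*((-5 + ⅛)² - 135) = 12*((-39/8)² - 135) = 12*(1521/64 - 135) = 12*(-7119/64) = -21357/16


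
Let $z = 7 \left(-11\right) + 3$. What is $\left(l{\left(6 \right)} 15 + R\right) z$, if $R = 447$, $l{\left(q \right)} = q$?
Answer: $-39738$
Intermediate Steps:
$z = -74$ ($z = -77 + 3 = -74$)
$\left(l{\left(6 \right)} 15 + R\right) z = \left(6 \cdot 15 + 447\right) \left(-74\right) = \left(90 + 447\right) \left(-74\right) = 537 \left(-74\right) = -39738$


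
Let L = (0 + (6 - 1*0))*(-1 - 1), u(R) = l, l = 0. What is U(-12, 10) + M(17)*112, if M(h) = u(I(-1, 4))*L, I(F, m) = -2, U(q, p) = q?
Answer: -12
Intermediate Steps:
u(R) = 0
L = -12 (L = (0 + (6 + 0))*(-2) = (0 + 6)*(-2) = 6*(-2) = -12)
M(h) = 0 (M(h) = 0*(-12) = 0)
U(-12, 10) + M(17)*112 = -12 + 0*112 = -12 + 0 = -12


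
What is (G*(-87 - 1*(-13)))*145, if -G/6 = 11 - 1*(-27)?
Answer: 2446440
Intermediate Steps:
G = -228 (G = -6*(11 - 1*(-27)) = -6*(11 + 27) = -6*38 = -228)
(G*(-87 - 1*(-13)))*145 = -228*(-87 - 1*(-13))*145 = -228*(-87 + 13)*145 = -228*(-74)*145 = 16872*145 = 2446440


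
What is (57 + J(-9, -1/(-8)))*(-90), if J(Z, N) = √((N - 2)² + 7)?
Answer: -5130 - 45*√673/4 ≈ -5421.9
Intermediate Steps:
J(Z, N) = √(7 + (-2 + N)²) (J(Z, N) = √((-2 + N)² + 7) = √(7 + (-2 + N)²))
(57 + J(-9, -1/(-8)))*(-90) = (57 + √(7 + (-2 - 1/(-8))²))*(-90) = (57 + √(7 + (-2 - 1*(-⅛))²))*(-90) = (57 + √(7 + (-2 + ⅛)²))*(-90) = (57 + √(7 + (-15/8)²))*(-90) = (57 + √(7 + 225/64))*(-90) = (57 + √(673/64))*(-90) = (57 + √673/8)*(-90) = -5130 - 45*√673/4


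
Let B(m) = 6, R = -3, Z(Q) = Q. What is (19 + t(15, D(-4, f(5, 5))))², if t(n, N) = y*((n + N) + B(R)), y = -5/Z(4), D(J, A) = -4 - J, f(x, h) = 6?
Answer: 841/16 ≈ 52.563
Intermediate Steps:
y = -5/4 ≈ -1.2500
t(n, N) = -15/2 - 5*N/4 - 5*n/4 (t(n, N) = -5*((n + N) + 6)/4 = -5*((N + n) + 6)/4 = -5*(6 + N + n)/4 = -15/2 - 5*N/4 - 5*n/4)
(19 + t(15, D(-4, f(5, 5))))² = (19 + (-15/2 - 5*(-4 - 1*(-4))/4 - 5/4*15))² = (19 + (-15/2 - 5*(-4 + 4)/4 - 75/4))² = (19 + (-15/2 - 5/4*0 - 75/4))² = (19 + (-15/2 + 0 - 75/4))² = (19 - 105/4)² = (-29/4)² = 841/16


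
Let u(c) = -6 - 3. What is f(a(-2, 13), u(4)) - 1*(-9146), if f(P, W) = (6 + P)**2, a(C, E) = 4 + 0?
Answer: 9246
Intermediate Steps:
a(C, E) = 4
u(c) = -9
f(a(-2, 13), u(4)) - 1*(-9146) = (6 + 4)**2 - 1*(-9146) = 10**2 + 9146 = 100 + 9146 = 9246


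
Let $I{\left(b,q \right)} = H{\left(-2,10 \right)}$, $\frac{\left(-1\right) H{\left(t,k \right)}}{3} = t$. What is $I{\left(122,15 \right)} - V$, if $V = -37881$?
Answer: $37887$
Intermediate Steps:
$H{\left(t,k \right)} = - 3 t$
$I{\left(b,q \right)} = 6$ ($I{\left(b,q \right)} = \left(-3\right) \left(-2\right) = 6$)
$I{\left(122,15 \right)} - V = 6 - -37881 = 6 + 37881 = 37887$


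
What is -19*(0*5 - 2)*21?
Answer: 798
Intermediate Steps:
-19*(0*5 - 2)*21 = -19*(0 - 2)*21 = -19*(-2)*21 = 38*21 = 798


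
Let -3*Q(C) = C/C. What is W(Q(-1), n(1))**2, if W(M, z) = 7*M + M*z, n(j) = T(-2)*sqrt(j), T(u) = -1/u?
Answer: 25/4 ≈ 6.2500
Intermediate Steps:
Q(C) = -1/3 (Q(C) = -C/(3*C) = -1/3*1 = -1/3)
n(j) = sqrt(j)/2 (n(j) = (-1/(-2))*sqrt(j) = (-1*(-1/2))*sqrt(j) = sqrt(j)/2)
W(Q(-1), n(1))**2 = (-(7 + sqrt(1)/2)/3)**2 = (-(7 + (1/2)*1)/3)**2 = (-(7 + 1/2)/3)**2 = (-1/3*15/2)**2 = (-5/2)**2 = 25/4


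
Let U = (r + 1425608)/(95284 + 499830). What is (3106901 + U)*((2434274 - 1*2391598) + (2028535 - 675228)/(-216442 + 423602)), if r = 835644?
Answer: 8174368300569117361561/61641908120 ≈ 1.3261e+11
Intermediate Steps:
U = 1130626/297557 (U = (835644 + 1425608)/(95284 + 499830) = 2261252/595114 = 2261252*(1/595114) = 1130626/297557 ≈ 3.7997)
(3106901 + U)*((2434274 - 1*2391598) + (2028535 - 675228)/(-216442 + 423602)) = (3106901 + 1130626/297557)*((2434274 - 1*2391598) + (2028535 - 675228)/(-216442 + 423602)) = 924481271483*((2434274 - 2391598) + 1353307/207160)/297557 = 924481271483*(42676 + 1353307*(1/207160))/297557 = 924481271483*(42676 + 1353307/207160)/297557 = (924481271483/297557)*(8842113467/207160) = 8174368300569117361561/61641908120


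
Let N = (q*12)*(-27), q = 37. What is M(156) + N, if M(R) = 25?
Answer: -11963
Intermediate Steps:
N = -11988 (N = (37*12)*(-27) = 444*(-27) = -11988)
M(156) + N = 25 - 11988 = -11963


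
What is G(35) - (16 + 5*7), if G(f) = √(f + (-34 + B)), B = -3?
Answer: -51 + I*√2 ≈ -51.0 + 1.4142*I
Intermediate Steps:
G(f) = √(-37 + f) (G(f) = √(f + (-34 - 3)) = √(f - 37) = √(-37 + f))
G(35) - (16 + 5*7) = √(-37 + 35) - (16 + 5*7) = √(-2) - (16 + 35) = I*√2 - 1*51 = I*√2 - 51 = -51 + I*√2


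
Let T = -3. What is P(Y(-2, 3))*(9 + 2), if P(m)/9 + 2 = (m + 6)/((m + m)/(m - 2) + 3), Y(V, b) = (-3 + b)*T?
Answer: 0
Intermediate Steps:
Y(V, b) = 9 - 3*b (Y(V, b) = (-3 + b)*(-3) = 9 - 3*b)
P(m) = -18 + 9*(6 + m)/(3 + 2*m/(-2 + m)) (P(m) = -18 + 9*((m + 6)/((m + m)/(m - 2) + 3)) = -18 + 9*((6 + m)/((2*m)/(-2 + m) + 3)) = -18 + 9*((6 + m)/(2*m/(-2 + m) + 3)) = -18 + 9*((6 + m)/(3 + 2*m/(-2 + m))) = -18 + 9*(6 + m)/(3 + 2*m/(-2 + m)))
P(Y(-2, 3))*(9 + 2) = (9*(9 - 3*3)*(-6 + (9 - 3*3))/(-6 + 5*(9 - 3*3)))*(9 + 2) = (9*(9 - 9)*(-6 + (9 - 9))/(-6 + 5*(9 - 9)))*11 = (9*0*(-6 + 0)/(-6 + 5*0))*11 = (9*0*(-6)/(-6 + 0))*11 = (9*0*(-6)/(-6))*11 = (9*0*(-⅙)*(-6))*11 = 0*11 = 0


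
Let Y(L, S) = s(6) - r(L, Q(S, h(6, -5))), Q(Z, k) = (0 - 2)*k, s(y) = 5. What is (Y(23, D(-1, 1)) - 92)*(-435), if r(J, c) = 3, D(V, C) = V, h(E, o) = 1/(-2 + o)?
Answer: 39150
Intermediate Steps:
Q(Z, k) = -2*k
Y(L, S) = 2 (Y(L, S) = 5 - 1*3 = 5 - 3 = 2)
(Y(23, D(-1, 1)) - 92)*(-435) = (2 - 92)*(-435) = -90*(-435) = 39150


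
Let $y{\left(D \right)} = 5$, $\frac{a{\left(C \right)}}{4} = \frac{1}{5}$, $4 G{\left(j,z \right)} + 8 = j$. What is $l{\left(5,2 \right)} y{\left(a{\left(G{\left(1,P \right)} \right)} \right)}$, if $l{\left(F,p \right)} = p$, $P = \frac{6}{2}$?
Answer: $10$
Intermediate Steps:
$P = 3$ ($P = 6 \cdot \frac{1}{2} = 3$)
$G{\left(j,z \right)} = -2 + \frac{j}{4}$
$a{\left(C \right)} = \frac{4}{5}$
$l{\left(5,2 \right)} y{\left(a{\left(G{\left(1,P \right)} \right)} \right)} = 2 \cdot 5 = 10$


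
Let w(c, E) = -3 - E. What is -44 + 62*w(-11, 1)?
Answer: -292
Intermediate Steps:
-44 + 62*w(-11, 1) = -44 + 62*(-3 - 1*1) = -44 + 62*(-3 - 1) = -44 + 62*(-4) = -44 - 248 = -292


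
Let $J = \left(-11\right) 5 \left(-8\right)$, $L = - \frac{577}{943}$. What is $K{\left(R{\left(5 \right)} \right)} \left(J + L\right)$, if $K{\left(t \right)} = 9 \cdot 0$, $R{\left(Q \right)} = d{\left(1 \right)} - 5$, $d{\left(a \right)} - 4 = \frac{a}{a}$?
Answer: $0$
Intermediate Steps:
$d{\left(a \right)} = 5$ ($d{\left(a \right)} = 4 + \frac{a}{a} = 4 + 1 = 5$)
$R{\left(Q \right)} = 0$ ($R{\left(Q \right)} = 5 - 5 = 0$)
$K{\left(t \right)} = 0$
$L = - \frac{577}{943}$ ($L = \left(-577\right) \frac{1}{943} = - \frac{577}{943} \approx -0.61188$)
$J = 440$ ($J = \left(-55\right) \left(-8\right) = 440$)
$K{\left(R{\left(5 \right)} \right)} \left(J + L\right) = 0 \left(440 - \frac{577}{943}\right) = 0 \cdot \frac{414343}{943} = 0$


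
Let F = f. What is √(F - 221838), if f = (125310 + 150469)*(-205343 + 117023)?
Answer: 3*I*√2706335902 ≈ 1.5607e+5*I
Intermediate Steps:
f = -24356801280 (f = 275779*(-88320) = -24356801280)
F = -24356801280
√(F - 221838) = √(-24356801280 - 221838) = √(-24357023118) = 3*I*√2706335902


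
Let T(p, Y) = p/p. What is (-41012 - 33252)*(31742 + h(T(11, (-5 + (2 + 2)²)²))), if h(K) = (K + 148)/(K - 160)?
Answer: -374797708856/159 ≈ -2.3572e+9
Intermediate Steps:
T(p, Y) = 1
h(K) = (148 + K)/(-160 + K)
(-41012 - 33252)*(31742 + h(T(11, (-5 + (2 + 2)²)²))) = (-41012 - 33252)*(31742 + (148 + 1)/(-160 + 1)) = -74264*(31742 + 149/(-159)) = -74264*(31742 - 1/159*149) = -74264*(31742 - 149/159) = -74264*5046829/159 = -374797708856/159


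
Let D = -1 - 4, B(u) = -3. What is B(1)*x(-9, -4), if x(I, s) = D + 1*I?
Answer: 42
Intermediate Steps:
D = -5
x(I, s) = -5 + I (x(I, s) = -5 + 1*I = -5 + I)
B(1)*x(-9, -4) = -3*(-5 - 9) = -3*(-14) = 42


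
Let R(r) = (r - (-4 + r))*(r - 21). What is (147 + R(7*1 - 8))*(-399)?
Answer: -23541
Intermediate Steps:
R(r) = -84 + 4*r (R(r) = (r + (4 - r))*(-21 + r) = 4*(-21 + r) = -84 + 4*r)
(147 + R(7*1 - 8))*(-399) = (147 + (-84 + 4*(7*1 - 8)))*(-399) = (147 + (-84 + 4*(7 - 8)))*(-399) = (147 + (-84 + 4*(-1)))*(-399) = (147 + (-84 - 4))*(-399) = (147 - 88)*(-399) = 59*(-399) = -23541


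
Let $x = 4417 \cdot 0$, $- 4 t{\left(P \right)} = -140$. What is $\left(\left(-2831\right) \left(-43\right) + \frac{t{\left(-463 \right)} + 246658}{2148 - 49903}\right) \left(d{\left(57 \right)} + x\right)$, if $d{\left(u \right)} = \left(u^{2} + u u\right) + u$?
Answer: $\frac{7620990778542}{9551} \approx 7.9793 \cdot 10^{8}$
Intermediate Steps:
$t{\left(P \right)} = 35$ ($t{\left(P \right)} = \left(- \frac{1}{4}\right) \left(-140\right) = 35$)
$x = 0$
$d{\left(u \right)} = u + 2 u^{2}$ ($d{\left(u \right)} = \left(u^{2} + u^{2}\right) + u = 2 u^{2} + u = u + 2 u^{2}$)
$\left(\left(-2831\right) \left(-43\right) + \frac{t{\left(-463 \right)} + 246658}{2148 - 49903}\right) \left(d{\left(57 \right)} + x\right) = \left(\left(-2831\right) \left(-43\right) + \frac{35 + 246658}{2148 - 49903}\right) \left(57 \left(1 + 2 \cdot 57\right) + 0\right) = \left(121733 + \frac{246693}{-47755}\right) \left(57 \left(1 + 114\right) + 0\right) = \left(121733 + 246693 \left(- \frac{1}{47755}\right)\right) \left(57 \cdot 115 + 0\right) = \left(121733 - \frac{246693}{47755}\right) \left(6555 + 0\right) = \frac{5813112722}{47755} \cdot 6555 = \frac{7620990778542}{9551}$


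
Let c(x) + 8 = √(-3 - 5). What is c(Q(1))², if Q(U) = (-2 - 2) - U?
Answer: 56 - 32*I*√2 ≈ 56.0 - 45.255*I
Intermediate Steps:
Q(U) = -4 - U
c(x) = -8 + 2*I*√2 (c(x) = -8 + √(-3 - 5) = -8 + √(-8) = -8 + 2*I*√2)
c(Q(1))² = (-8 + 2*I*√2)²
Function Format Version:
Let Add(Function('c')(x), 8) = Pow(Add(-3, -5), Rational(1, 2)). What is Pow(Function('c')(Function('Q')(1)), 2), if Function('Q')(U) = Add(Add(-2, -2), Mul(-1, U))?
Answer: Add(56, Mul(-32, I, Pow(2, Rational(1, 2)))) ≈ Add(56.000, Mul(-45.255, I))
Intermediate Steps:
Function('Q')(U) = Add(-4, Mul(-1, U))
Function('c')(x) = Add(-8, Mul(2, I, Pow(2, Rational(1, 2)))) (Function('c')(x) = Add(-8, Pow(Add(-3, -5), Rational(1, 2))) = Add(-8, Pow(-8, Rational(1, 2))) = Add(-8, Mul(2, I, Pow(2, Rational(1, 2)))))
Pow(Function('c')(Function('Q')(1)), 2) = Pow(Add(-8, Mul(2, I, Pow(2, Rational(1, 2)))), 2)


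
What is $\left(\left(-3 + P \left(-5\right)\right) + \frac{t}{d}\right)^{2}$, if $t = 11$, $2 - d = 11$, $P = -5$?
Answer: $\frac{34969}{81} \approx 431.72$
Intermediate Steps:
$d = -9$ ($d = 2 - 11 = -9$)
$\left(\left(-3 + P \left(-5\right)\right) + \frac{t}{d}\right)^{2} = \left(\left(-3 - -25\right) + \frac{11}{-9}\right)^{2} = \left(\left(-3 + 25\right) + 11 \left(- \frac{1}{9}\right)\right)^{2} = \left(22 - \frac{11}{9}\right)^{2} = \left(\frac{187}{9}\right)^{2} = \frac{34969}{81}$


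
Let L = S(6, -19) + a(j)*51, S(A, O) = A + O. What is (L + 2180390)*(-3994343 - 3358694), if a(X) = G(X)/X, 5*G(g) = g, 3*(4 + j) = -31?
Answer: -80162338779632/5 ≈ -1.6032e+13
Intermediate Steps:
j = -43/3 (j = -4 + (1/3)*(-31) = -4 - 31/3 = -43/3 ≈ -14.333)
G(g) = g/5
a(X) = 1/5 (a(X) = (X/5)/X = 1/5)
L = -14/5 (L = (6 - 19) + (1/5)*51 = -13 + 51/5 = -14/5 ≈ -2.8000)
(L + 2180390)*(-3994343 - 3358694) = (-14/5 + 2180390)*(-3994343 - 3358694) = (10901936/5)*(-7353037) = -80162338779632/5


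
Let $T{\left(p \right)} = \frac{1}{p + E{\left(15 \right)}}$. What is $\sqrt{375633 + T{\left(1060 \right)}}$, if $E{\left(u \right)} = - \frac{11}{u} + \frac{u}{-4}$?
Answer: $\frac{\sqrt{1506594685424973}}{63331} \approx 612.89$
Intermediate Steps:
$E{\left(u \right)} = - \frac{11}{u} - \frac{u}{4}$ ($E{\left(u \right)} = - \frac{11}{u} + u \left(- \frac{1}{4}\right) = - \frac{11}{u} - \frac{u}{4}$)
$T{\left(p \right)} = \frac{1}{- \frac{269}{60} + p}$ ($T{\left(p \right)} = \frac{1}{p - \left(\frac{15}{4} + \frac{11}{15}\right)} = \frac{1}{p - \frac{269}{60}} = \frac{1}{- \frac{269}{60} + p}$)
$\sqrt{375633 + T{\left(1060 \right)}} = \sqrt{375633 + \frac{60}{-269 + 60 \cdot 1060}} = \sqrt{375633 + \frac{60}{-269 + 63600}} = \sqrt{375633 + \frac{60}{63331}} = \sqrt{\frac{23789213583}{63331}} = \frac{\sqrt{1506594685424973}}{63331}$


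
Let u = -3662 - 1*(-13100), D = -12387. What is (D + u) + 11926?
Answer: 8977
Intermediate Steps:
u = 9438 (u = -3662 + 13100 = 9438)
(D + u) + 11926 = (-12387 + 9438) + 11926 = -2949 + 11926 = 8977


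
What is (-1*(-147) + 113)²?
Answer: 67600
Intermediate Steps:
(-1*(-147) + 113)² = (147 + 113)² = 260² = 67600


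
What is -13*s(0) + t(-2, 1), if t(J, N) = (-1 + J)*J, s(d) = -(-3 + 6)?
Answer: 45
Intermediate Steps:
s(d) = -3 (s(d) = -1*3 = -3)
t(J, N) = J*(-1 + J)
-13*s(0) + t(-2, 1) = -13*(-3) - 2*(-1 - 2) = 39 - 2*(-3) = 39 + 6 = 45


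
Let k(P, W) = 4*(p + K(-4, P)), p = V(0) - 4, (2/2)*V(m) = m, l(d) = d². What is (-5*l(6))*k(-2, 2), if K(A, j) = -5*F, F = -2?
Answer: -4320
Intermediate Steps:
K(A, j) = 10 (K(A, j) = -5*(-2) = 10)
V(m) = m
p = -4 (p = 0 - 4 = -4)
k(P, W) = 24 (k(P, W) = 4*(-4 + 10) = 4*6 = 24)
(-5*l(6))*k(-2, 2) = -5*6²*24 = -5*36*24 = -180*24 = -4320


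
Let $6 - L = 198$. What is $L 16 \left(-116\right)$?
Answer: $356352$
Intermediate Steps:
$L = -192$ ($L = 6 - 198 = -192$)
$L 16 \left(-116\right) = \left(-192\right) 16 \left(-116\right) = \left(-3072\right) \left(-116\right) = 356352$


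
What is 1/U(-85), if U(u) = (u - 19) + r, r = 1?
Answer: -1/103 ≈ -0.0097087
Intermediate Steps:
U(u) = -18 + u (U(u) = (u - 19) + 1 = (-19 + u) + 1 = -18 + u)
1/U(-85) = 1/(-18 - 85) = 1/(-103) = -1/103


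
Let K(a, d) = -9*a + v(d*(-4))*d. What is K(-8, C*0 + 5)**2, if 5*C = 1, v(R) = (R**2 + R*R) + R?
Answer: 15776784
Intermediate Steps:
v(R) = R + 2*R**2 (v(R) = (R**2 + R**2) + R = 2*R**2 + R = R + 2*R**2)
C = 1/5 (C = (1/5)*1 = 1/5 ≈ 0.20000)
K(a, d) = -9*a - 4*d**2*(1 - 8*d) (K(a, d) = -9*a + ((d*(-4))*(1 + 2*(d*(-4))))*d = -9*a + ((-4*d)*(1 + 2*(-4*d)))*d = -9*a + ((-4*d)*(1 - 8*d))*d = -9*a + (-4*d*(1 - 8*d))*d = -9*a - 4*d**2*(1 - 8*d))
K(-8, C*0 + 5)**2 = (-9*(-8) + ((1/5)*0 + 5)**2*(-4 + 32*((1/5)*0 + 5)))**2 = (72 + (0 + 5)**2*(-4 + 32*(0 + 5)))**2 = (72 + 5**2*(-4 + 32*5))**2 = (72 + 25*(-4 + 160))**2 = (72 + 25*156)**2 = (72 + 3900)**2 = 3972**2 = 15776784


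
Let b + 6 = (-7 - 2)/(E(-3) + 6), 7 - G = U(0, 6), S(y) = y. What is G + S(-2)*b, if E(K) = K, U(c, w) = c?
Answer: 25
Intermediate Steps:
G = 7 (G = 7 - 1*0 = 7 + 0 = 7)
b = -9 (b = -6 + (-7 - 2)/(-3 + 6) = -6 - 9/3 = -6 - 9*⅓ = -6 - 3 = -9)
G + S(-2)*b = 7 - 2*(-9) = 7 + 18 = 25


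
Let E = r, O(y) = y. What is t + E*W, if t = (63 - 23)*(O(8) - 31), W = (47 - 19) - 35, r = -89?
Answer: -297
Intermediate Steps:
E = -89
W = -7 (W = 28 - 35 = -7)
t = -920 (t = (63 - 23)*(8 - 31) = 40*(-23) = -920)
t + E*W = -920 - 89*(-7) = -920 + 623 = -297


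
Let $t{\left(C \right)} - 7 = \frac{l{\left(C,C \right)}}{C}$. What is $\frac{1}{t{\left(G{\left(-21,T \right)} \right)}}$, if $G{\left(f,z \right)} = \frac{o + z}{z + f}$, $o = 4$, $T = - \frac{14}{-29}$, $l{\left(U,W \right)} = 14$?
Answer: $- \frac{13}{742} \approx -0.01752$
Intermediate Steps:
$T = \frac{14}{29}$ ($T = \left(-14\right) \left(- \frac{1}{29}\right) = \frac{14}{29} \approx 0.48276$)
$G{\left(f,z \right)} = \frac{4 + z}{f + z}$ ($G{\left(f,z \right)} = \frac{4 + z}{z + f} = \frac{4 + z}{f + z}$)
$t{\left(C \right)} = 7 + \frac{14}{C}$
$\frac{1}{t{\left(G{\left(-21,T \right)} \right)}} = \frac{1}{7 + \frac{14}{\frac{1}{-21 + \frac{14}{29}} \left(4 + \frac{14}{29}\right)}} = \frac{1}{7 + \frac{14}{\frac{1}{- \frac{595}{29}} \cdot \frac{130}{29}}} = \frac{1}{7 + \frac{14}{\left(- \frac{29}{595}\right) \frac{130}{29}}} = \frac{1}{7 + \frac{14}{- \frac{26}{119}}} = \frac{1}{7 + 14 \left(- \frac{119}{26}\right)} = \frac{1}{7 - \frac{833}{13}} = \frac{1}{- \frac{742}{13}} = - \frac{13}{742}$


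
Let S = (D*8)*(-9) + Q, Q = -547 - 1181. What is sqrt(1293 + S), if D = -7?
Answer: sqrt(69) ≈ 8.3066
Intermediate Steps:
Q = -1728
S = -1224 (S = -7*8*(-9) - 1728 = -56*(-9) - 1728 = 504 - 1728 = -1224)
sqrt(1293 + S) = sqrt(1293 - 1224) = sqrt(69)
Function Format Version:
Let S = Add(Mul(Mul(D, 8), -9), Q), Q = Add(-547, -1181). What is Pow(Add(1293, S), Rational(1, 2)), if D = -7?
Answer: Pow(69, Rational(1, 2)) ≈ 8.3066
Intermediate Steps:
Q = -1728
S = -1224 (S = Add(Mul(Mul(-7, 8), -9), -1728) = Add(Mul(-56, -9), -1728) = Add(504, -1728) = -1224)
Pow(Add(1293, S), Rational(1, 2)) = Pow(Add(1293, -1224), Rational(1, 2)) = Pow(69, Rational(1, 2))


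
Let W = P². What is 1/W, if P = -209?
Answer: 1/43681 ≈ 2.2893e-5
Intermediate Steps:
W = 43681 (W = (-209)² = 43681)
1/W = 1/43681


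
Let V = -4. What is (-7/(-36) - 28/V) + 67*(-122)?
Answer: -294005/36 ≈ -8166.8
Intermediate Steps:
(-7/(-36) - 28/V) + 67*(-122) = (-7/(-36) - 28/(-4)) + 67*(-122) = (-7*(-1/36) - 28*(-¼)) - 8174 = (7/36 + 7) - 8174 = 259/36 - 8174 = -294005/36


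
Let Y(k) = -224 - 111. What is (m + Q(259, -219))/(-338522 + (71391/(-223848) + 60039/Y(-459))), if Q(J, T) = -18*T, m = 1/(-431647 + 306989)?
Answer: -6141628586160300/527696363109835931 ≈ -0.011639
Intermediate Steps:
m = -1/124658 (m = 1/(-124658) = -1/124658 ≈ -8.0219e-6)
Y(k) = -335
(m + Q(259, -219))/(-338522 + (71391/(-223848) + 60039/Y(-459))) = (-1/124658 - 18*(-219))/(-338522 + (71391/(-223848) + 60039/(-335))) = (-1/124658 + 3942)/(-338522 + (71391*(-1/223848) + 60039*(-1/335))) = 491401835/(124658*(-338522 + (-23797/74616 - 60039/335))) = 491401835/(124658*(-338522 - 4487842019/24996360)) = 491401835/(124658*(-8466305621939/24996360)) = (491401835/124658)*(-24996360/8466305621939) = -6141628586160300/527696363109835931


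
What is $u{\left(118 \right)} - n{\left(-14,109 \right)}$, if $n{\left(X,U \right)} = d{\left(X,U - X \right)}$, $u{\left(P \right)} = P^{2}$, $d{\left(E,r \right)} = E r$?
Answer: $15646$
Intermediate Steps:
$n{\left(X,U \right)} = X \left(U - X\right)$
$u{\left(118 \right)} - n{\left(-14,109 \right)} = 118^{2} - - 14 \left(109 - -14\right) = 13924 - - 14 \left(109 + 14\right) = 13924 - \left(-14\right) 123 = 13924 - -1722 = 13924 + 1722 = 15646$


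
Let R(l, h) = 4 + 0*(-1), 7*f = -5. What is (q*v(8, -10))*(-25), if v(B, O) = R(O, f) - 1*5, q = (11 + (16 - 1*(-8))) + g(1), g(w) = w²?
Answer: 900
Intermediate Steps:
f = -5/7 (f = (⅐)*(-5) = -5/7 ≈ -0.71429)
R(l, h) = 4 (R(l, h) = 4 + 0 = 4)
q = 36 (q = (11 + (16 - 1*(-8))) + 1² = (11 + (16 + 8)) + 1 = (11 + 24) + 1 = 35 + 1 = 36)
v(B, O) = -1 (v(B, O) = 4 - 1*5 = 4 - 5 = -1)
(q*v(8, -10))*(-25) = (36*(-1))*(-25) = -36*(-25) = 900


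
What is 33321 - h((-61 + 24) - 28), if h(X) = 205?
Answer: 33116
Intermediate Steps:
33321 - h((-61 + 24) - 28) = 33321 - 1*205 = 33321 - 205 = 33116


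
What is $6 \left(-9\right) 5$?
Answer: $-270$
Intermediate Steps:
$6 \left(-9\right) 5 = \left(-54\right) 5 = -270$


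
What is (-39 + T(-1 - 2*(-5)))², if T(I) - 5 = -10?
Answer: 1936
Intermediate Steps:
T(I) = -5 (T(I) = 5 - 10 = -5)
(-39 + T(-1 - 2*(-5)))² = (-39 - 5)² = (-44)² = 1936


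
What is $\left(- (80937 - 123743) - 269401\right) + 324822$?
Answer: $98227$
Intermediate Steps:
$\left(- (80937 - 123743) - 269401\right) + 324822 = \left(\left(-1\right) \left(-42806\right) - 269401\right) + 324822 = \left(42806 - 269401\right) + 324822 = -226595 + 324822 = 98227$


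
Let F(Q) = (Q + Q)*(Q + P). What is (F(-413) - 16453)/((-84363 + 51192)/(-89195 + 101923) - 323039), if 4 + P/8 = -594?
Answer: -54428351832/4111673563 ≈ -13.238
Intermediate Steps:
P = -4784 (P = -32 + 8*(-594) = -32 - 4752 = -4784)
F(Q) = 2*Q*(-4784 + Q) (F(Q) = (Q + Q)*(Q - 4784) = (2*Q)*(-4784 + Q) = 2*Q*(-4784 + Q))
(F(-413) - 16453)/((-84363 + 51192)/(-89195 + 101923) - 323039) = (2*(-413)*(-4784 - 413) - 16453)/((-84363 + 51192)/(-89195 + 101923) - 323039) = (2*(-413)*(-5197) - 16453)/(-33171/12728 - 323039) = (4292722 - 16453)/(-33171*1/12728 - 323039) = 4276269/(-33171/12728 - 323039) = 4276269/(-4111673563/12728) = 4276269*(-12728/4111673563) = -54428351832/4111673563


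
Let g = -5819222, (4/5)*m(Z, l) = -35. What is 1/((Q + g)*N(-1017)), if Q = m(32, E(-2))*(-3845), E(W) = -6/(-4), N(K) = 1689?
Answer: -4/38178177957 ≈ -1.0477e-10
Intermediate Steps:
E(W) = 3/2 (E(W) = -6*(-¼) = 3/2)
m(Z, l) = -175/4 (m(Z, l) = (5/4)*(-35) = -175/4)
Q = 672875/4 (Q = -175/4*(-3845) = 672875/4 ≈ 1.6822e+5)
1/((Q + g)*N(-1017)) = 1/((672875/4 - 5819222)*1689) = (1/1689)/(-22604013/4) = -4/22604013*1/1689 = -4/38178177957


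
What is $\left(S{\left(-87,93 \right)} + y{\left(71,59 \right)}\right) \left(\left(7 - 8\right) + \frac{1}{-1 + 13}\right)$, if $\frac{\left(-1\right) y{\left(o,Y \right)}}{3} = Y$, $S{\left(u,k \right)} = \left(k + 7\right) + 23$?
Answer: $\frac{99}{2} \approx 49.5$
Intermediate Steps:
$S{\left(u,k \right)} = 30 + k$ ($S{\left(u,k \right)} = \left(7 + k\right) + 23 = 30 + k$)
$y{\left(o,Y \right)} = - 3 Y$
$\left(S{\left(-87,93 \right)} + y{\left(71,59 \right)}\right) \left(\left(7 - 8\right) + \frac{1}{-1 + 13}\right) = \left(\left(30 + 93\right) - 177\right) \left(\left(7 - 8\right) + \frac{1}{-1 + 13}\right) = \left(123 - 177\right) \left(-1 + \frac{1}{12}\right) = - 54 \left(-1 + \frac{1}{12}\right) = \left(-54\right) \left(- \frac{11}{12}\right) = \frac{99}{2}$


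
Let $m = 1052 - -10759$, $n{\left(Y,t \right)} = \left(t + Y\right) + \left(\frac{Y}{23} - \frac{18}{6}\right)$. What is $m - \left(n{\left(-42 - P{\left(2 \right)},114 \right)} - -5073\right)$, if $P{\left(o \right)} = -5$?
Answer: $\frac{153309}{23} \approx 6665.6$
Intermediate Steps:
$n{\left(Y,t \right)} = -3 + t + \frac{24 Y}{23}$ ($n{\left(Y,t \right)} = \left(Y + t\right) + \left(Y \frac{1}{23} - 3\right) = \left(Y + t\right) + \left(\frac{Y}{23} - 3\right) = \left(Y + t\right) + \left(-3 + \frac{Y}{23}\right) = -3 + t + \frac{24 Y}{23}$)
$m = 11811$ ($m = 1052 + 10759 = 11811$)
$m - \left(n{\left(-42 - P{\left(2 \right)},114 \right)} - -5073\right) = 11811 - \left(\left(-3 + 114 + \frac{24 \left(-42 - -5\right)}{23}\right) - -5073\right) = 11811 - \left(\left(-3 + 114 + \frac{24 \left(-42 + 5\right)}{23}\right) + 5073\right) = 11811 - \left(\left(-3 + 114 + \frac{24}{23} \left(-37\right)\right) + 5073\right) = 11811 - \left(\left(-3 + 114 - \frac{888}{23}\right) + 5073\right) = 11811 - \left(\frac{1665}{23} + 5073\right) = 11811 - \frac{118344}{23} = \frac{153309}{23}$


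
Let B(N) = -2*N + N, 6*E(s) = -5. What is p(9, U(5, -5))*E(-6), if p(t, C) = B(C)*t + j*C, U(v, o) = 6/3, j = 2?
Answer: 35/3 ≈ 11.667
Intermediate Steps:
U(v, o) = 2 (U(v, o) = 6*(1/3) = 2)
E(s) = -5/6 (E(s) = (1/6)*(-5) = -5/6)
B(N) = -N
p(t, C) = 2*C - C*t (p(t, C) = (-C)*t + 2*C = -C*t + 2*C = 2*C - C*t)
p(9, U(5, -5))*E(-6) = (2*(2 - 1*9))*(-5/6) = (2*(2 - 9))*(-5/6) = (2*(-7))*(-5/6) = -14*(-5/6) = 35/3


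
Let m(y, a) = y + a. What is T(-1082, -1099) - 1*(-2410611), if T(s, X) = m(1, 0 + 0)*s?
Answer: 2409529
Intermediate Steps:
m(y, a) = a + y
T(s, X) = s (T(s, X) = ((0 + 0) + 1)*s = (0 + 1)*s = 1*s = s)
T(-1082, -1099) - 1*(-2410611) = -1082 - 1*(-2410611) = -1082 + 2410611 = 2409529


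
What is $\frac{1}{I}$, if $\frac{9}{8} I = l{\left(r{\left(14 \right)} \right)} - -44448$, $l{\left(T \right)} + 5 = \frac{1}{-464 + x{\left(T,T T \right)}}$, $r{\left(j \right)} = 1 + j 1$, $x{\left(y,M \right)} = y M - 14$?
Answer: $\frac{2897}{114445664} \approx 2.5313 \cdot 10^{-5}$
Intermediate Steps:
$x{\left(y,M \right)} = -14 + M y$ ($x{\left(y,M \right)} = M y - 14 = -14 + M y$)
$r{\left(j \right)} = 1 + j$
$l{\left(T \right)} = -5 + \frac{1}{-478 + T^{3}}$ ($l{\left(T \right)} = -5 + \frac{1}{-464 + \left(-14 + T T T\right)} = -5 + \frac{1}{-464 + \left(-14 + T^{2} T\right)} = -5 + \frac{1}{-464 + \left(-14 + T^{3}\right)} = -5 + \frac{1}{-478 + T^{3}}$)
$I = \frac{114445664}{2897}$ ($I = \frac{8 \left(\frac{2391 - 5 \left(1 + 14\right)^{3}}{-478 + \left(1 + 14\right)^{3}} - -44448\right)}{9} = \frac{8 \left(\frac{2391 - 5 \cdot 15^{3}}{-478 + 15^{3}} + 44448\right)}{9} = \frac{8 \left(\frac{2391 - 16875}{-478 + 3375} + 44448\right)}{9} = \frac{8 \left(\frac{2391 - 16875}{2897} + 44448\right)}{9} = \frac{8 \left(\frac{1}{2897} \left(-14484\right) + 44448\right)}{9} = \frac{8 \left(- \frac{14484}{2897} + 44448\right)}{9} = \frac{8}{9} \cdot \frac{128751372}{2897} = \frac{114445664}{2897} \approx 39505.0$)
$\frac{1}{I} = \frac{1}{\frac{114445664}{2897}} = \frac{2897}{114445664}$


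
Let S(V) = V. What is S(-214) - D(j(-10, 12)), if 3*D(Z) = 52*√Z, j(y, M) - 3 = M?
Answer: -214 - 52*√15/3 ≈ -281.13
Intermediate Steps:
j(y, M) = 3 + M
D(Z) = 52*√Z/3 (D(Z) = (52*√Z)/3 = 52*√Z/3)
S(-214) - D(j(-10, 12)) = -214 - 52*√(3 + 12)/3 = -214 - 52*√15/3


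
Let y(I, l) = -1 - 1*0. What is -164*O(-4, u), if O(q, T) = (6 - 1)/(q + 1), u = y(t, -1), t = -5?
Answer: 820/3 ≈ 273.33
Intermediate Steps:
y(I, l) = -1 (y(I, l) = -1 + 0 = -1)
u = -1
O(q, T) = 5/(1 + q)
-164*O(-4, u) = -820/(1 - 4) = -820/(-3) = -820*(-1)/3 = -164*(-5/3) = 820/3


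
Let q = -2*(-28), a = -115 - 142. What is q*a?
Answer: -14392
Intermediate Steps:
a = -257
q = 56
q*a = 56*(-257) = -14392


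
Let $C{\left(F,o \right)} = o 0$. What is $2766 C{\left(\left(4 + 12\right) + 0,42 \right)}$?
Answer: $0$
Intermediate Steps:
$C{\left(F,o \right)} = 0$
$2766 C{\left(\left(4 + 12\right) + 0,42 \right)} = 2766 \cdot 0 = 0$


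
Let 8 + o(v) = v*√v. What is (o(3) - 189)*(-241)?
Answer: 47477 - 723*√3 ≈ 46225.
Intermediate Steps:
o(v) = -8 + v^(3/2) (o(v) = -8 + v*√v = -8 + v^(3/2))
(o(3) - 189)*(-241) = ((-8 + 3^(3/2)) - 189)*(-241) = ((-8 + 3*√3) - 189)*(-241) = (-197 + 3*√3)*(-241) = 47477 - 723*√3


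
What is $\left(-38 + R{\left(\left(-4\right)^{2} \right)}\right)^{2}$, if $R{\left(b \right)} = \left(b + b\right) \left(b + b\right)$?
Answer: $972196$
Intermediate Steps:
$R{\left(b \right)} = 4 b^{2}$ ($R{\left(b \right)} = 2 b 2 b = 4 b^{2}$)
$\left(-38 + R{\left(\left(-4\right)^{2} \right)}\right)^{2} = \left(-38 + 4 \left(\left(-4\right)^{2}\right)^{2}\right)^{2} = \left(-38 + 4 \cdot 16^{2}\right)^{2} = \left(-38 + 4 \cdot 256\right)^{2} = \left(-38 + 1024\right)^{2} = 986^{2} = 972196$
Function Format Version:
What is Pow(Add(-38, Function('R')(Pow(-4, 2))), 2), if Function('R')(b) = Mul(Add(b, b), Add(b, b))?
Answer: 972196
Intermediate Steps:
Function('R')(b) = Mul(4, Pow(b, 2)) (Function('R')(b) = Mul(Mul(2, b), Mul(2, b)) = Mul(4, Pow(b, 2)))
Pow(Add(-38, Function('R')(Pow(-4, 2))), 2) = Pow(Add(-38, Mul(4, Pow(Pow(-4, 2), 2))), 2) = Pow(Add(-38, Mul(4, Pow(16, 2))), 2) = Pow(Add(-38, Mul(4, 256)), 2) = Pow(Add(-38, 1024), 2) = Pow(986, 2) = 972196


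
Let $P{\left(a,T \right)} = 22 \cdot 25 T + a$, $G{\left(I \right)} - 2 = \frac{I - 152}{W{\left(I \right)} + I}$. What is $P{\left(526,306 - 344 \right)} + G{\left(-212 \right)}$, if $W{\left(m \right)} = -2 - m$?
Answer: $-20190$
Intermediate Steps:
$G{\left(I \right)} = 78 - \frac{I}{2}$ ($G{\left(I \right)} = 2 + \frac{I - 152}{\left(-2 - I\right) + I} = 2 + \frac{-152 + I}{-2} = 2 + \left(-152 + I\right) \left(- \frac{1}{2}\right) = 2 - \left(-76 + \frac{I}{2}\right) = 78 - \frac{I}{2}$)
$P{\left(a,T \right)} = a + 550 T$ ($P{\left(a,T \right)} = 550 T + a = a + 550 T$)
$P{\left(526,306 - 344 \right)} + G{\left(-212 \right)} = \left(526 + 550 \left(306 - 344\right)\right) + \left(78 - -106\right) = \left(526 + 550 \left(-38\right)\right) + \left(78 + 106\right) = \left(526 - 20900\right) + 184 = -20374 + 184 = -20190$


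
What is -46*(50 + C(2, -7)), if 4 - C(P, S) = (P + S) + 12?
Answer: -2162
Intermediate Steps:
C(P, S) = -8 - P - S (C(P, S) = 4 - ((P + S) + 12) = 4 - (12 + P + S) = 4 + (-12 - P - S) = -8 - P - S)
-46*(50 + C(2, -7)) = -46*(50 + (-8 - 1*2 - 1*(-7))) = -46*(50 + (-8 - 2 + 7)) = -46*(50 - 3) = -46*47 = -2162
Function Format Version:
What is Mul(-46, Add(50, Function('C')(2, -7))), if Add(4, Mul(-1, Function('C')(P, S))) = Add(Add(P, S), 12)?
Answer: -2162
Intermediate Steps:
Function('C')(P, S) = Add(-8, Mul(-1, P), Mul(-1, S)) (Function('C')(P, S) = Add(4, Mul(-1, Add(Add(P, S), 12))) = Add(4, Mul(-1, Add(12, P, S))) = Add(4, Add(-12, Mul(-1, P), Mul(-1, S))) = Add(-8, Mul(-1, P), Mul(-1, S)))
Mul(-46, Add(50, Function('C')(2, -7))) = Mul(-46, Add(50, Add(-8, Mul(-1, 2), Mul(-1, -7)))) = Mul(-46, Add(50, Add(-8, -2, 7))) = Mul(-46, Add(50, -3)) = Mul(-46, 47) = -2162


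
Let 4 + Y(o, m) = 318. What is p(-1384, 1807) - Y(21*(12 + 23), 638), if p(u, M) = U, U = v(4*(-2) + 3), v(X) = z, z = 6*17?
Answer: -212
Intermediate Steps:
z = 102
v(X) = 102
U = 102
Y(o, m) = 314 (Y(o, m) = -4 + 318 = 314)
p(u, M) = 102
p(-1384, 1807) - Y(21*(12 + 23), 638) = 102 - 1*314 = 102 - 314 = -212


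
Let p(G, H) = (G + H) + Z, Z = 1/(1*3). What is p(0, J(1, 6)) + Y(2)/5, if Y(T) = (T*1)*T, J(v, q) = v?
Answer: 32/15 ≈ 2.1333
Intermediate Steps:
Y(T) = T**2 (Y(T) = T*T = T**2)
Z = 1/3 ≈ 0.33333
p(G, H) = 1/3 + G + H (p(G, H) = (G + H) + 1/3 = 1/3 + G + H)
p(0, J(1, 6)) + Y(2)/5 = (1/3 + 0 + 1) + 2**2/5 = 4/3 + 4*(1/5) = 4/3 + 4/5 = 32/15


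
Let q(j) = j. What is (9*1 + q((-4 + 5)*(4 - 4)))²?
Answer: 81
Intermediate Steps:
(9*1 + q((-4 + 5)*(4 - 4)))² = (9*1 + (-4 + 5)*(4 - 4))² = (9 + 1*0)² = (9 + 0)² = 9² = 81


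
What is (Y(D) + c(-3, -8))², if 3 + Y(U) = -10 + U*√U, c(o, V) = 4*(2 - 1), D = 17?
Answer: 4994 - 306*√17 ≈ 3732.3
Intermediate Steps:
c(o, V) = 4 (c(o, V) = 4*1 = 4)
Y(U) = -13 + U^(3/2) (Y(U) = -3 + (-10 + U*√U) = -3 + (-10 + U^(3/2)) = -13 + U^(3/2))
(Y(D) + c(-3, -8))² = ((-13 + 17^(3/2)) + 4)² = ((-13 + 17*√17) + 4)² = (-9 + 17*√17)²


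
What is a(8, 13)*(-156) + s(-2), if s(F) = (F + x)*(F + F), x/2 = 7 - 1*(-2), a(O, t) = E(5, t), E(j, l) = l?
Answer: -2092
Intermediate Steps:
a(O, t) = t
x = 18 (x = 2*(7 - 1*(-2)) = 2*(7 + 2) = 2*9 = 18)
s(F) = 2*F*(18 + F) (s(F) = (F + 18)*(F + F) = (18 + F)*(2*F) = 2*F*(18 + F))
a(8, 13)*(-156) + s(-2) = 13*(-156) + 2*(-2)*(18 - 2) = -2028 + 2*(-2)*16 = -2028 - 64 = -2092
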